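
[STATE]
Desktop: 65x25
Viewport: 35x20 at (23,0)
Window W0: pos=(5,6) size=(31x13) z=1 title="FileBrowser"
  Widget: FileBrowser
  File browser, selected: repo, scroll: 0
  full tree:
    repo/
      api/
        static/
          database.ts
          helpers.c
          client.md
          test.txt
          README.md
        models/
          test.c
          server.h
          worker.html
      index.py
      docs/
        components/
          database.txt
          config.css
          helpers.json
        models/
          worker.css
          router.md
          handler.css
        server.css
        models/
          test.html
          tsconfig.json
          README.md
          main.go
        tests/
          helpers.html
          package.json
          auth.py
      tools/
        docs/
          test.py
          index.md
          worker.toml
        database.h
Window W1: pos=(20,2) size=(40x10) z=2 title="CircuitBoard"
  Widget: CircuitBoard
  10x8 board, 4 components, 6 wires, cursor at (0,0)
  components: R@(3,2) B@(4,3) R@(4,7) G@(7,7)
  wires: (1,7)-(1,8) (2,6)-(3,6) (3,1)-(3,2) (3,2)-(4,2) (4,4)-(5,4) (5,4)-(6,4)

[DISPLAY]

                                   
                                   
━━━━━━━━━━━━━━━━━━━━━━━━━━━━━━━━━━━
ircuitBoard                        
───────────────────────────────────
 0 1 2 3 4 5 6 7 8 9               
 [.]                               
                                   
                              · ─ ·
                                   
                          ·        
━━━━━━━━━━━━━━━━━━━━━━━━━━━━━━━━━━━
            ┃                      
            ┃                      
            ┃                      
            ┃                      
            ┃                      
            ┃                      
━━━━━━━━━━━━┛                      
                                   


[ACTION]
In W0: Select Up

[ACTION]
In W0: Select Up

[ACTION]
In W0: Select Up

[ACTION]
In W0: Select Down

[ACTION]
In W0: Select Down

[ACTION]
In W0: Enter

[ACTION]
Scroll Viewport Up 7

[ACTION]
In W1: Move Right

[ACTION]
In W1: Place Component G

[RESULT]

                                   
                                   
━━━━━━━━━━━━━━━━━━━━━━━━━━━━━━━━━━━
ircuitBoard                        
───────────────────────────────────
 0 1 2 3 4 5 6 7 8 9               
     [G]                           
                                   
                              · ─ ·
                                   
                          ·        
━━━━━━━━━━━━━━━━━━━━━━━━━━━━━━━━━━━
            ┃                      
            ┃                      
            ┃                      
            ┃                      
            ┃                      
            ┃                      
━━━━━━━━━━━━┛                      
                                   


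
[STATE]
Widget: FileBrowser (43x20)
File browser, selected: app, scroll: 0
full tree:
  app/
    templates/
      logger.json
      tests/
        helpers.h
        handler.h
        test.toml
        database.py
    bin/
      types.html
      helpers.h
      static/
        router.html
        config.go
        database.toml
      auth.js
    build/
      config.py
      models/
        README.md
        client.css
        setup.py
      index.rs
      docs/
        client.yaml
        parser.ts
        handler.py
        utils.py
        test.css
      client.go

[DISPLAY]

> [-] app/                                 
    [+] templates/                         
    [+] bin/                               
    [+] build/                             
                                           
                                           
                                           
                                           
                                           
                                           
                                           
                                           
                                           
                                           
                                           
                                           
                                           
                                           
                                           
                                           


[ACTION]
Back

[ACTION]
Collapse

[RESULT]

> [+] app/                                 
                                           
                                           
                                           
                                           
                                           
                                           
                                           
                                           
                                           
                                           
                                           
                                           
                                           
                                           
                                           
                                           
                                           
                                           
                                           


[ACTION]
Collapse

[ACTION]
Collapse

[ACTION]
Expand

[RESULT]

> [-] app/                                 
    [+] templates/                         
    [+] bin/                               
    [+] build/                             
                                           
                                           
                                           
                                           
                                           
                                           
                                           
                                           
                                           
                                           
                                           
                                           
                                           
                                           
                                           
                                           


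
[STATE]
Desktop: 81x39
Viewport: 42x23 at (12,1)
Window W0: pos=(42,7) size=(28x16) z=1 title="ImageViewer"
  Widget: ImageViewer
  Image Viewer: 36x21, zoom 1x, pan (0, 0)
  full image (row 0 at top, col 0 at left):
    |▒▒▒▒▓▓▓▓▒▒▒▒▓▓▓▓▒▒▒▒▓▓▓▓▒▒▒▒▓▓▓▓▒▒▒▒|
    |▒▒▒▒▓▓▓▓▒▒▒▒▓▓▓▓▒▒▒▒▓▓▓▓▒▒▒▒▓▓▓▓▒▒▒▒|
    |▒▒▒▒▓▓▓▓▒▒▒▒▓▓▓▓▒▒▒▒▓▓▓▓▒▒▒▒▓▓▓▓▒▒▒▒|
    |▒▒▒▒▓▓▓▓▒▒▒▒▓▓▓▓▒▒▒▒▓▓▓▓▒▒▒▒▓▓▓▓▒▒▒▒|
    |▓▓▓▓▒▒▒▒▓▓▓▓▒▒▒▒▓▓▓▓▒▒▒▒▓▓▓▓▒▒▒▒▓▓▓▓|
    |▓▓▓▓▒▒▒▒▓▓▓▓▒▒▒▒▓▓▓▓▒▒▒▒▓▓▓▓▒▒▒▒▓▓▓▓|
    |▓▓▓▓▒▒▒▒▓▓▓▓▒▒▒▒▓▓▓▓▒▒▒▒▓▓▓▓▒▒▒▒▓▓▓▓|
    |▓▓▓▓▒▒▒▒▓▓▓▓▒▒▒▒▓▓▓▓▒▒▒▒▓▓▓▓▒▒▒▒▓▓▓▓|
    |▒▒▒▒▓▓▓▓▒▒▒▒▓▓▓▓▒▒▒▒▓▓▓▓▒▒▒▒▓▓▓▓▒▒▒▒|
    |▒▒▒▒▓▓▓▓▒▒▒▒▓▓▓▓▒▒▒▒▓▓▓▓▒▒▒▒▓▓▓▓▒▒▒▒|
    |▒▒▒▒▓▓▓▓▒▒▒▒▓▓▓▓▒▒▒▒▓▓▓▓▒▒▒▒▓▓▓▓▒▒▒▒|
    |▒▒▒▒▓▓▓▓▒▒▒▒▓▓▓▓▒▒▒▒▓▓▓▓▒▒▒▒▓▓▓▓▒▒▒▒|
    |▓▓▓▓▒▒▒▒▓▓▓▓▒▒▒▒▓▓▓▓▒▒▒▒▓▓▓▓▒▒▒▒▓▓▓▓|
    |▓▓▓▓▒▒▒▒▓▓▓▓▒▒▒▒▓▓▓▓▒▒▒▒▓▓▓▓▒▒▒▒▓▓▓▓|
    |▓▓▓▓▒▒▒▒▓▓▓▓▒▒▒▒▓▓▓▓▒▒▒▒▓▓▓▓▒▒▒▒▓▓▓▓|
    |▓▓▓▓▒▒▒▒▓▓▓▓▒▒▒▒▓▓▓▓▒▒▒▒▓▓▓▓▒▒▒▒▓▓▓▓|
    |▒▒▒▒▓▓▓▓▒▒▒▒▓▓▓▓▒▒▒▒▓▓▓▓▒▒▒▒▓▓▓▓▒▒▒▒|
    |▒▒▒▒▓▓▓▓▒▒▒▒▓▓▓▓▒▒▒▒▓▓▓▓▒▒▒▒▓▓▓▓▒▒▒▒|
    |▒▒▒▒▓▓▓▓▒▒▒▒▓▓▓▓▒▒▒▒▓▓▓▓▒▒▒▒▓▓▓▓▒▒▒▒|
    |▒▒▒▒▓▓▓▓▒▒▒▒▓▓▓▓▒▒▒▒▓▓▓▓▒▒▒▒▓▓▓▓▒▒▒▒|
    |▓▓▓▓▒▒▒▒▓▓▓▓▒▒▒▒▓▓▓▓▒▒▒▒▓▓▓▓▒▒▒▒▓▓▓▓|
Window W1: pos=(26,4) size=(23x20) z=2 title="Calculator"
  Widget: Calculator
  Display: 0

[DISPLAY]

                                          
                                          
                                          
              ┏━━━━━━━━━━━━━━━━━━━━━┓     
              ┃ Calculator          ┃     
              ┠─────────────────────┨     
              ┃                    0┃━━━━━
              ┃┌───┬───┬───┬───┐    ┃Viewe
              ┃│ 7 │ 8 │ 9 │ ÷ │    ┃─────
              ┃├───┼───┼───┼───┤    ┃▓▓▒▒▒
              ┃│ 4 │ 5 │ 6 │ × │    ┃▓▓▒▒▒
              ┃├───┼───┼───┼───┤    ┃▓▓▒▒▒
              ┃│ 1 │ 2 │ 3 │ - │    ┃▓▓▒▒▒
              ┃├───┼───┼───┼───┤    ┃▒▒▓▓▓
              ┃│ 0 │ . │ = │ + │    ┃▒▒▓▓▓
              ┃├───┼───┼───┼───┤    ┃▒▒▓▓▓
              ┃│ C │ MC│ MR│ M+│    ┃▒▒▓▓▓
              ┃└───┴───┴───┴───┘    ┃▓▓▒▒▒
              ┃                     ┃▓▓▒▒▒
              ┃                     ┃▓▓▒▒▒
              ┃                     ┃▓▓▒▒▒
              ┃                     ┃━━━━━
              ┗━━━━━━━━━━━━━━━━━━━━━┛     


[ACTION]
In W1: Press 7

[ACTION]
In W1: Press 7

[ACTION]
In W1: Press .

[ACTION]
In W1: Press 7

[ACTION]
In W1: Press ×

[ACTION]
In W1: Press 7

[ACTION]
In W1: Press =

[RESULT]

                                          
                                          
                                          
              ┏━━━━━━━━━━━━━━━━━━━━━┓     
              ┃ Calculator          ┃     
              ┠─────────────────────┨     
              ┃                543.9┃━━━━━
              ┃┌───┬───┬───┬───┐    ┃Viewe
              ┃│ 7 │ 8 │ 9 │ ÷ │    ┃─────
              ┃├───┼───┼───┼───┤    ┃▓▓▒▒▒
              ┃│ 4 │ 5 │ 6 │ × │    ┃▓▓▒▒▒
              ┃├───┼───┼───┼───┤    ┃▓▓▒▒▒
              ┃│ 1 │ 2 │ 3 │ - │    ┃▓▓▒▒▒
              ┃├───┼───┼───┼───┤    ┃▒▒▓▓▓
              ┃│ 0 │ . │ = │ + │    ┃▒▒▓▓▓
              ┃├───┼───┼───┼───┤    ┃▒▒▓▓▓
              ┃│ C │ MC│ MR│ M+│    ┃▒▒▓▓▓
              ┃└───┴───┴───┴───┘    ┃▓▓▒▒▒
              ┃                     ┃▓▓▒▒▒
              ┃                     ┃▓▓▒▒▒
              ┃                     ┃▓▓▒▒▒
              ┃                     ┃━━━━━
              ┗━━━━━━━━━━━━━━━━━━━━━┛     


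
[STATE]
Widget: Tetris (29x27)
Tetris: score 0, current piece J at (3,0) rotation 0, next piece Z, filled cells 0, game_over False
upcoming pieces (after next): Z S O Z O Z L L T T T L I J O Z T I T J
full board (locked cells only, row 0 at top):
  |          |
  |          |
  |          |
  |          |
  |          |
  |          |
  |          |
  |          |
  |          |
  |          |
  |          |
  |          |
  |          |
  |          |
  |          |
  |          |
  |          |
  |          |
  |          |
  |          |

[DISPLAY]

   █      │Next:             
   ███    │▓▓                
          │ ▓▓               
          │                  
          │                  
          │                  
          │Score:            
          │0                 
          │                  
          │                  
          │                  
          │                  
          │                  
          │                  
          │                  
          │                  
          │                  
          │                  
          │                  
          │                  
          │                  
          │                  
          │                  
          │                  
          │                  
          │                  
          │                  


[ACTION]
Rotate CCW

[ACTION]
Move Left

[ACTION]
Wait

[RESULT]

          │Next:             
   █      │▓▓                
   █      │ ▓▓               
  ██      │                  
          │                  
          │                  
          │Score:            
          │0                 
          │                  
          │                  
          │                  
          │                  
          │                  
          │                  
          │                  
          │                  
          │                  
          │                  
          │                  
          │                  
          │                  
          │                  
          │                  
          │                  
          │                  
          │                  
          │                  


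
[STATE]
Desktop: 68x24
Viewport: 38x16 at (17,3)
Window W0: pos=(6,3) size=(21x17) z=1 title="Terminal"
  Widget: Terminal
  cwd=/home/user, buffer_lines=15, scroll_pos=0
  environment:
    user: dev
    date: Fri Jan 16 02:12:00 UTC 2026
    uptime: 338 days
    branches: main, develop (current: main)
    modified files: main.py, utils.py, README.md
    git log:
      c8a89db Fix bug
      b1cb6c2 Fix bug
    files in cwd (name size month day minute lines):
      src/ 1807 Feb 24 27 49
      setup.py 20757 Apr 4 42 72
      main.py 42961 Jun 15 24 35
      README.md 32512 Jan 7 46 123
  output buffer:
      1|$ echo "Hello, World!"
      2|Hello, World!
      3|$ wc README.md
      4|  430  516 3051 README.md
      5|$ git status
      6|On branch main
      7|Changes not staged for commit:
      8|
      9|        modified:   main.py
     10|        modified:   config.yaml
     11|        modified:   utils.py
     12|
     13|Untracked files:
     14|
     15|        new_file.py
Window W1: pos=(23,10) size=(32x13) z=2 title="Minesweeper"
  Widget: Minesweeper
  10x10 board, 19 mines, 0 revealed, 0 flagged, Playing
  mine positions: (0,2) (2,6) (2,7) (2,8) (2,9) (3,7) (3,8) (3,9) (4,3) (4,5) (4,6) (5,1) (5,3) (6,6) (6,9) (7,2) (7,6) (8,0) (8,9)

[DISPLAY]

━━━━━━━━━┓                            
         ┃                            
─────────┨                            
llo, Worl┃                            
ld!      ┃                            
E.md     ┃                            
 3051 REA┃                            
us    ┏━━━━━━━━━━━━━━━━━━━━━━━━━━━━━━┓
main  ┃ Minesweeper                  ┃
t stag┠──────────────────────────────┨
      ┃■■■■■■■■■■                    ┃
dified┃■■■■■■■■■■                    ┃
dified┃■■■■■■■■■■                    ┃
dified┃■■■■■■■■■■                    ┃
      ┃■■■■■■■■■■                    ┃
files:┃■■■■■■■■■■                    ┃


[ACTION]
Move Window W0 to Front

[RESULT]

━━━━━━━━━┓                            
         ┃                            
─────────┨                            
llo, Worl┃                            
ld!      ┃                            
E.md     ┃                            
 3051 REA┃                            
us       ┃━━━━━━━━━━━━━━━━━━━━━━━━━━━┓
main     ┃nesweeper                  ┃
t staged ┃───────────────────────────┨
         ┃■■■■■■■                    ┃
dified:  ┃■■■■■■■                    ┃
dified:  ┃■■■■■■■                    ┃
dified:  ┃■■■■■■■                    ┃
         ┃■■■■■■■                    ┃
files:   ┃■■■■■■■                    ┃


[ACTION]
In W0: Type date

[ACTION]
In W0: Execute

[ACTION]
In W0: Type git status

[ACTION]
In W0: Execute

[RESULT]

━━━━━━━━━┓                            
         ┃                            
─────────┨                            
files:   ┃                            
         ┃                            
w_file.py┃                            
         ┃                            
 02:12:00┃━━━━━━━━━━━━━━━━━━━━━━━━━━━┓
us       ┃nesweeper                  ┃
main     ┃───────────────────────────┨
t staged ┃■■■■■■■                    ┃
         ┃■■■■■■■                    ┃
dified:  ┃■■■■■■■                    ┃
dified:  ┃■■■■■■■                    ┃
dified:  ┃■■■■■■■                    ┃
         ┃■■■■■■■                    ┃


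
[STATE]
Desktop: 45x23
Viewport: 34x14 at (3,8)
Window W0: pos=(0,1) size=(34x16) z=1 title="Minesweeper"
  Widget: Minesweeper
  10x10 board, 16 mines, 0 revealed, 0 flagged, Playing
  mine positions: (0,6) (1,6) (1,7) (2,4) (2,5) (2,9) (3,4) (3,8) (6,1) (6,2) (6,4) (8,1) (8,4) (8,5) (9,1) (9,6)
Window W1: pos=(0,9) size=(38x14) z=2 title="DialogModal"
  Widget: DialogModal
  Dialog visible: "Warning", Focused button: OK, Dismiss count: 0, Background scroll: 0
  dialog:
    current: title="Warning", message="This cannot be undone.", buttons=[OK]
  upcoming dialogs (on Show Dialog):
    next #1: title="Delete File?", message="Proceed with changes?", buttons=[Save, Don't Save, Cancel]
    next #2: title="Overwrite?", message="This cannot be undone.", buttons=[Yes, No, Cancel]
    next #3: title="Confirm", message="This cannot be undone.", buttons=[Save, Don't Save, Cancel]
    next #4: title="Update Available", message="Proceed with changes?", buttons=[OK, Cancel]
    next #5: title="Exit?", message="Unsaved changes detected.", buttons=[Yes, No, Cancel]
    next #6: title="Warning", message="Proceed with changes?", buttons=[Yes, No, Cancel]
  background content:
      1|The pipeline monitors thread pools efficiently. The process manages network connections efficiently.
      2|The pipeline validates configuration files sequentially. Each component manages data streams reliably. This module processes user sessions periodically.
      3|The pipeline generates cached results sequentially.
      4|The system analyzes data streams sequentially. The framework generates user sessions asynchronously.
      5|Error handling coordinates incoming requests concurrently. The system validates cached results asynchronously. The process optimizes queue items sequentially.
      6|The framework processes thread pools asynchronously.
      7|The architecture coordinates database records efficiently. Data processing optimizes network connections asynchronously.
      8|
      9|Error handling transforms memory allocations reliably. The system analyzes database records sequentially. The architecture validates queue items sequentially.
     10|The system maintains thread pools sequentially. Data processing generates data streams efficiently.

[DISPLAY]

■■■■■■■■                      ┃   
━━━━━━━━━━━━━━━━━━━━━━━━━━━━━━━━━━
ialogModal                        
──────────────────────────────────
e pipeline monitors thread pools e
e pipeline validates configuration
e p┌────────────────────────┐esult
e s│        Warning         │s seq
ror│ This cannot be undone. │ming 
e f│          [OK]          │pools
e a└────────────────────────┘tabas
                                  
ror handling transforms memory all
e system maintains thread pools se


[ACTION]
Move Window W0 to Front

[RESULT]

■■■■■■■■                      ┃   
■■■■■■■■                      ┃━━━
■■■■■■■■                      ┃   
■■■■■■■■                      ┃───
■■■■■■■■                      ┃s e
■■■■■■■■                      ┃ion
                              ┃ult
                              ┃seq
━━━━━━━━━━━━━━━━━━━━━━━━━━━━━━┛ng 
e f│          [OK]          │pools
e a└────────────────────────┘tabas
                                  
ror handling transforms memory all
e system maintains thread pools se


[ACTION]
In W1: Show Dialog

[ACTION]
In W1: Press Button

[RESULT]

■■■■■■■■                      ┃   
■■■■■■■■                      ┃━━━
■■■■■■■■                      ┃   
■■■■■■■■                      ┃───
■■■■■■■■                      ┃s e
■■■■■■■■                      ┃ion
                              ┃ult
                              ┃seq
━━━━━━━━━━━━━━━━━━━━━━━━━━━━━━┛ng 
e framework processes thread pools
e architecture coordinates databas
                                  
ror handling transforms memory all
e system maintains thread pools se


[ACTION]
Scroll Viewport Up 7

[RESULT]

━━━━━━━━━━━━━━━━━━━━━━━━━━━━━━┓   
inesweeper                    ┃   
──────────────────────────────┨   
■■■■■■■■                      ┃   
■■■■■■■■                      ┃   
■■■■■■■■                      ┃   
■■■■■■■■                      ┃   
■■■■■■■■                      ┃   
■■■■■■■■                      ┃━━━
■■■■■■■■                      ┃   
■■■■■■■■                      ┃───
■■■■■■■■                      ┃s e
■■■■■■■■                      ┃ion
                              ┃ult


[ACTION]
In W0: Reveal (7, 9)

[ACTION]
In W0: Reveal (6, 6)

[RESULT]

━━━━━━━━━━━━━━━━━━━━━━━━━━━━━━┓   
inesweeper                    ┃   
──────────────────────────────┨   
■■■■■■■■                      ┃   
■■■■■■■■                      ┃   
■■■■■■■■                      ┃   
■■■311■■                      ┃   
■■■1 111                      ┃   
■■■1                          ┃━━━
■■■1                          ┃   
■■■31                         ┃───
■■■■21                        ┃s e
■■■■■1                        ┃ion
                              ┃ult


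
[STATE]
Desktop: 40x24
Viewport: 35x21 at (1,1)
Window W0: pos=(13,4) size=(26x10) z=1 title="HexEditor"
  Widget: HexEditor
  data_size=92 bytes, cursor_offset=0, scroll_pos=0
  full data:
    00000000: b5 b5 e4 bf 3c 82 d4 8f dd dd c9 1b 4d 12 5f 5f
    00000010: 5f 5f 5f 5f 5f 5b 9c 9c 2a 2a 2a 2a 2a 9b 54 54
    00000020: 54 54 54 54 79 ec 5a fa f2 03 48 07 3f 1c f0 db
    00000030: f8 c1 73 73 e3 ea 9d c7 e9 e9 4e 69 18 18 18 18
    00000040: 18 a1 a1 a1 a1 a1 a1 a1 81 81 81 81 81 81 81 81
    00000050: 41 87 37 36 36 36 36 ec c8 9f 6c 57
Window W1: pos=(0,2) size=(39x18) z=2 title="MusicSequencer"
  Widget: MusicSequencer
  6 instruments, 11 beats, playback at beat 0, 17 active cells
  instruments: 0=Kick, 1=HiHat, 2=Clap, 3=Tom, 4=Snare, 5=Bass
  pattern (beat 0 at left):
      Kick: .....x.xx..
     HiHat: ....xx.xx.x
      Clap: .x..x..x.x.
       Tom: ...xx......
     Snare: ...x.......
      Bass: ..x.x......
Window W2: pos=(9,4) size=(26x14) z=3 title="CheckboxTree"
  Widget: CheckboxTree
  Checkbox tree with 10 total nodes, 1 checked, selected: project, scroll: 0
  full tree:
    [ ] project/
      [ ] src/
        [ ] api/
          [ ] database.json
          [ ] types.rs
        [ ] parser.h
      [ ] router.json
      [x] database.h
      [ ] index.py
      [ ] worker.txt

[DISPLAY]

                                   
━━━━━━━━━━━━━━━━━━━━━━━━━━━━━━━━━━━
 MusicSequencer                    
────────┏━━━━━━━━━━━━━━━━━━━━━━━━┓─
      ▼1┃ CheckboxTree           ┃ 
  Kick··┠────────────────────────┨ 
 HiHat··┃>[-] project/           ┃ 
  Clap·█┃   [ ] src/             ┃ 
   Tom··┃     [ ] api/           ┃ 
 Snare··┃       [ ] database.json┃ 
  Bass··┃       [ ] types.rs     ┃ 
        ┃     [ ] parser.h       ┃ 
        ┃   [ ] router.json      ┃ 
        ┃   [x] database.h       ┃ 
        ┃   [ ] index.py         ┃ 
        ┃   [ ] worker.txt       ┃ 
        ┗━━━━━━━━━━━━━━━━━━━━━━━━┛ 
                                   
━━━━━━━━━━━━━━━━━━━━━━━━━━━━━━━━━━━
                                   
                                   


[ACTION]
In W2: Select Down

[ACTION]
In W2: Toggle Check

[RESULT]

                                   
━━━━━━━━━━━━━━━━━━━━━━━━━━━━━━━━━━━
 MusicSequencer                    
────────┏━━━━━━━━━━━━━━━━━━━━━━━━┓─
      ▼1┃ CheckboxTree           ┃ 
  Kick··┠────────────────────────┨ 
 HiHat··┃ [-] project/           ┃ 
  Clap·█┃>  [x] src/             ┃ 
   Tom··┃     [x] api/           ┃ 
 Snare··┃       [x] database.json┃ 
  Bass··┃       [x] types.rs     ┃ 
        ┃     [x] parser.h       ┃ 
        ┃   [ ] router.json      ┃ 
        ┃   [x] database.h       ┃ 
        ┃   [ ] index.py         ┃ 
        ┃   [ ] worker.txt       ┃ 
        ┗━━━━━━━━━━━━━━━━━━━━━━━━┛ 
                                   
━━━━━━━━━━━━━━━━━━━━━━━━━━━━━━━━━━━
                                   
                                   


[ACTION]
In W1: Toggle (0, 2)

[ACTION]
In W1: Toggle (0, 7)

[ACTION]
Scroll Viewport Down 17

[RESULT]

 MusicSequencer                    
────────┏━━━━━━━━━━━━━━━━━━━━━━━━┓─
      ▼1┃ CheckboxTree           ┃ 
  Kick··┠────────────────────────┨ 
 HiHat··┃ [-] project/           ┃ 
  Clap·█┃>  [x] src/             ┃ 
   Tom··┃     [x] api/           ┃ 
 Snare··┃       [x] database.json┃ 
  Bass··┃       [x] types.rs     ┃ 
        ┃     [x] parser.h       ┃ 
        ┃   [ ] router.json      ┃ 
        ┃   [x] database.h       ┃ 
        ┃   [ ] index.py         ┃ 
        ┃   [ ] worker.txt       ┃ 
        ┗━━━━━━━━━━━━━━━━━━━━━━━━┛ 
                                   
━━━━━━━━━━━━━━━━━━━━━━━━━━━━━━━━━━━
                                   
                                   
                                   
                                   


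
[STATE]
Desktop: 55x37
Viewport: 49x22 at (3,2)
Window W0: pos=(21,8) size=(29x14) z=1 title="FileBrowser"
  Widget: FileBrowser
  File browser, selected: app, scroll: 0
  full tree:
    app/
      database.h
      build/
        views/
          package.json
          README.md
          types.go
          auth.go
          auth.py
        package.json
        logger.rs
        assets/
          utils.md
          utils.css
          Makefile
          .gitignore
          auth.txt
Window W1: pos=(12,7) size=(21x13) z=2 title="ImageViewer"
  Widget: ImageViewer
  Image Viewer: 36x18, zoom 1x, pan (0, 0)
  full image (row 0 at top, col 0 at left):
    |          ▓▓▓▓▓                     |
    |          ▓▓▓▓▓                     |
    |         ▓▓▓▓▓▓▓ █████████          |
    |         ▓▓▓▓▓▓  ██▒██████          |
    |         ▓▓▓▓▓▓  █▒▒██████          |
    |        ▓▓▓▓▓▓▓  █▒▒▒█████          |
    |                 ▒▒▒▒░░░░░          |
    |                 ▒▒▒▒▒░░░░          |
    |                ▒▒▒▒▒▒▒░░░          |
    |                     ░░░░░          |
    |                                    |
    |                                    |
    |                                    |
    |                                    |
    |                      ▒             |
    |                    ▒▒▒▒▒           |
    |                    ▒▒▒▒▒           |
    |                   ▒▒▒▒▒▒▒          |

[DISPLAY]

                                                 
                                                 
                                                 
                                                 
                                                 
         ┏━━━━━━━━━━━━━━━━━━━┓                   
         ┃ ImageViewer       ┃━━━━━━━━━━━━━━━━┓  
         ┠───────────────────┨r               ┃  
         ┃          ▓▓▓▓▓    ┃────────────────┨  
         ┃          ▓▓▓▓▓    ┃                ┃  
         ┃         ▓▓▓▓▓▓▓ ██┃e.h             ┃  
         ┃         ▓▓▓▓▓▓  ██┃ld/             ┃  
         ┃         ▓▓▓▓▓▓  █▒┃                ┃  
         ┃        ▓▓▓▓▓▓▓  █▒┃                ┃  
         ┃                 ▒▒┃                ┃  
         ┃                 ▒▒┃                ┃  
         ┃                ▒▒▒┃                ┃  
         ┗━━━━━━━━━━━━━━━━━━━┛                ┃  
                  ┃                           ┃  
                  ┗━━━━━━━━━━━━━━━━━━━━━━━━━━━┛  
                                                 
                                                 


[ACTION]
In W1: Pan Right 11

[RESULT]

                                                 
                                                 
                                                 
                                                 
                                                 
         ┏━━━━━━━━━━━━━━━━━━━┓                   
         ┃ ImageViewer       ┃━━━━━━━━━━━━━━━━┓  
         ┠───────────────────┨r               ┃  
         ┃▓▓▓▓               ┃────────────────┨  
         ┃▓▓▓▓               ┃                ┃  
         ┃▓▓▓▓▓ █████████    ┃e.h             ┃  
         ┃▓▓▓▓  ██▒██████    ┃ld/             ┃  
         ┃▓▓▓▓  █▒▒██████    ┃                ┃  
         ┃▓▓▓▓  █▒▒▒█████    ┃                ┃  
         ┃      ▒▒▒▒░░░░░    ┃                ┃  
         ┃      ▒▒▒▒▒░░░░    ┃                ┃  
         ┃     ▒▒▒▒▒▒▒░░░    ┃                ┃  
         ┗━━━━━━━━━━━━━━━━━━━┛                ┃  
                  ┃                           ┃  
                  ┗━━━━━━━━━━━━━━━━━━━━━━━━━━━┛  
                                                 
                                                 


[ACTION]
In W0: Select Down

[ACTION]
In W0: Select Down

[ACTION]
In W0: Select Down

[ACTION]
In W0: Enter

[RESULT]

                                                 
                                                 
                                                 
                                                 
                                                 
         ┏━━━━━━━━━━━━━━━━━━━┓                   
         ┃ ImageViewer       ┃━━━━━━━━━━━━━━━━┓  
         ┠───────────────────┨r               ┃  
         ┃▓▓▓▓               ┃────────────────┨  
         ┃▓▓▓▓               ┃                ┃  
         ┃▓▓▓▓▓ █████████    ┃e.h             ┃  
         ┃▓▓▓▓  ██▒██████    ┃ld/             ┃  
         ┃▓▓▓▓  █▒▒██████    ┃iews/           ┃  
         ┃▓▓▓▓  █▒▒▒█████    ┃ge.json         ┃  
         ┃      ▒▒▒▒░░░░░    ┃r.rs            ┃  
         ┃      ▒▒▒▒▒░░░░    ┃ssets/          ┃  
         ┃     ▒▒▒▒▒▒▒░░░    ┃                ┃  
         ┗━━━━━━━━━━━━━━━━━━━┛                ┃  
                  ┃                           ┃  
                  ┗━━━━━━━━━━━━━━━━━━━━━━━━━━━┛  
                                                 
                                                 


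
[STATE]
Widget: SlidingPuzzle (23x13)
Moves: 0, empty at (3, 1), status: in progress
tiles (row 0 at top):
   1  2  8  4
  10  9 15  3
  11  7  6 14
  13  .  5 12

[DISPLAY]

┌────┬────┬────┬────┐  
│  1 │  2 │  8 │  4 │  
├────┼────┼────┼────┤  
│ 10 │  9 │ 15 │  3 │  
├────┼────┼────┼────┤  
│ 11 │  7 │  6 │ 14 │  
├────┼────┼────┼────┤  
│ 13 │    │  5 │ 12 │  
└────┴────┴────┴────┘  
Moves: 0               
                       
                       
                       


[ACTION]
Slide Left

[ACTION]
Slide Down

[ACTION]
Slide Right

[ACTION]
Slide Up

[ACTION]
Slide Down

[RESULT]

┌────┬────┬────┬────┐  
│  1 │  2 │  8 │  4 │  
├────┼────┼────┼────┤  
│ 10 │  9 │ 15 │  3 │  
├────┼────┼────┼────┤  
│ 11 │    │  7 │ 14 │  
├────┼────┼────┼────┤  
│ 13 │  5 │  6 │ 12 │  
└────┴────┴────┴────┘  
Moves: 5               
                       
                       
                       


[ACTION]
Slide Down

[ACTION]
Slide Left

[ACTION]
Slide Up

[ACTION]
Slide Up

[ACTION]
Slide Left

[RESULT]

┌────┬────┬────┬────┐  
│  1 │  2 │  8 │  4 │  
├────┼────┼────┼────┤  
│ 10 │ 15 │  7 │  3 │  
├────┼────┼────┼────┤  
│ 11 │  9 │  6 │ 14 │  
├────┼────┼────┼────┤  
│ 13 │  5 │ 12 │    │  
└────┴────┴────┴────┘  
Moves: 10              
                       
                       
                       


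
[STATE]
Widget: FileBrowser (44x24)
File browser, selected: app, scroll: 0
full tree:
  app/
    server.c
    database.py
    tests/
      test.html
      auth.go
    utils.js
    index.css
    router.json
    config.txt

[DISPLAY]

> [-] app/                                  
    server.c                                
    database.py                             
    [+] tests/                              
    utils.js                                
    index.css                               
    router.json                             
    config.txt                              
                                            
                                            
                                            
                                            
                                            
                                            
                                            
                                            
                                            
                                            
                                            
                                            
                                            
                                            
                                            
                                            


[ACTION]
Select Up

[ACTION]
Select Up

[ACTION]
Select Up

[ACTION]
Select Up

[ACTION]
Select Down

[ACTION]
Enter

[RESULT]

  [-] app/                                  
  > server.c                                
    database.py                             
    [+] tests/                              
    utils.js                                
    index.css                               
    router.json                             
    config.txt                              
                                            
                                            
                                            
                                            
                                            
                                            
                                            
                                            
                                            
                                            
                                            
                                            
                                            
                                            
                                            
                                            
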